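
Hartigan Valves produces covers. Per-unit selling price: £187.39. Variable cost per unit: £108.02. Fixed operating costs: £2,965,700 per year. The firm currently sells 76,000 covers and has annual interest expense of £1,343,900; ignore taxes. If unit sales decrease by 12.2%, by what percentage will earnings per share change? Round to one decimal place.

Total contribution margin = 76,000 × £79.37 = £6,032,120.00.
Subtracting fixed costs: EBIT = £6,032,120.00 − £2,965,700 = £3,066,420.00.
Interest = £1,343,900.00, so EBIT − I = £1,722,520.00.
DCL = total CM / (EBIT − I) = £6,032,120.00 / £1,722,520.00 = 3.5019.
%ΔEPS = DCL × %ΔSales = 3.5019 × -12.2% = -42.7%.

-42.7%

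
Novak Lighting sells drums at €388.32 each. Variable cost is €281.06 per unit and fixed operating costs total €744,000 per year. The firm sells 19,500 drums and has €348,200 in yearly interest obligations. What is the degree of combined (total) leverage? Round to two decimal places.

At 19,500 units, contribution = 19,500 × €107.26 = €2,091,570.00.
Operating income = contribution − fixed costs = €2,091,570.00 − €744,000 = €1,347,570.00. Interest = €348,200.00.
DOL = €2,091,570.00 ÷ €1,347,570.00 = 1.5521; DFL = €1,347,570.00 ÷ €999,370.00 = 1.3484.
Combined leverage = 1.5521 × 1.3484 = 2.0929.

2.09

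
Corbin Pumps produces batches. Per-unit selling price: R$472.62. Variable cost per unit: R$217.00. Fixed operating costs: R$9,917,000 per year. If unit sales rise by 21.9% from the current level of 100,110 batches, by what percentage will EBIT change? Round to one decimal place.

Contribution at this volume is 100,110 × R$255.62 = R$25,590,118.20.
Operating income = contribution − fixed costs = R$25,590,118.20 − R$9,917,000 = R$15,673,118.20.
DOL = contribution ÷ EBIT = R$25,590,118.20 ÷ R$15,673,118.20 = 1.6327.
Operating income changes by 1.6327 × +21.9% = +35.8%.

+35.8%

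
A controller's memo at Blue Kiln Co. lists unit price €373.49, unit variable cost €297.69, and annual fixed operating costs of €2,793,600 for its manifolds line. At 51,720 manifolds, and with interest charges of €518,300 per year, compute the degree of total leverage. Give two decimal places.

Contribution at this volume is 51,720 × €75.80 = €3,920,376.00.
Operating income = contribution − fixed costs = €3,920,376.00 − €2,793,600 = €1,126,776.00. Interest = €518,300.00, so EBIT − I = €608,476.00.
DCL = contribution ÷ (EBIT − I) = €3,920,376.00 ÷ €608,476.00 = 6.4429.

6.44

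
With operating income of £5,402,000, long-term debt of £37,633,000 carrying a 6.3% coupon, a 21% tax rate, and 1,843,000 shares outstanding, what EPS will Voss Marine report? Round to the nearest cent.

£1.30

Pre-tax income = £5,402,000 − £2,370,879.00 = £3,031,121.00.
Net income = £3,031,121.00 × (1 − 0.21) = £2,394,585.59.
Per share: £2,394,585.59 / 1,843,000 shares = £1.30.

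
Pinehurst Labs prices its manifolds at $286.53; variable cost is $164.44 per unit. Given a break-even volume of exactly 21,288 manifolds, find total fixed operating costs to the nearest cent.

$2,599,051.92

Contribution margin per unit = $286.53 − $164.44 = $122.09.
Fixed costs = break-even units × CM = 21,288 × $122.09 = $2,599,051.92.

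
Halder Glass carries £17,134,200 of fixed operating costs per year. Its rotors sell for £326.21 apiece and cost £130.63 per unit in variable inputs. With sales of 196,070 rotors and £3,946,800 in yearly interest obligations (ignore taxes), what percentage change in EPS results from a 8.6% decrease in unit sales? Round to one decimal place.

Total contribution margin = 196,070 × £195.58 = £38,347,370.60.
EBIT = £38,347,370.60 − £17,134,200 = £21,213,170.60.
Interest = £3,946,800.00, so EBIT − I = £17,266,370.60.
Degree of combined leverage = contribution ÷ (EBIT − I) = £38,347,370.60 ÷ £17,266,370.60 = 2.2209.
EPS therefore changes by 2.2209 × (-8.6%) = -19.1%.

-19.1%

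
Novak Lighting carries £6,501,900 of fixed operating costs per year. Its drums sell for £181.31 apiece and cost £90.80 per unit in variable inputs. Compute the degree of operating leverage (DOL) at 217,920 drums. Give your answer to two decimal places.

At 217,920 units, contribution = 217,920 × £90.51 = £19,723,939.20.
Operating income = contribution − fixed costs = £19,723,939.20 − £6,501,900 = £13,222,039.20.
So DOL = total CM / EBIT = £19,723,939.20 / £13,222,039.20 = 1.4917.

1.49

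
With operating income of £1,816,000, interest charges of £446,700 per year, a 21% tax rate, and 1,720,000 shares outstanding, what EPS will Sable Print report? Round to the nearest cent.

Interest = £446,700.00, so EBT = £1,816,000 − £446,700.00 = £1,369,300.00.
After tax at 21%: net income = £1,369,300.00 × 0.79 = £1,081,747.00.
EPS = £1,081,747.00 ÷ 1,720,000 = £0.63.

£0.63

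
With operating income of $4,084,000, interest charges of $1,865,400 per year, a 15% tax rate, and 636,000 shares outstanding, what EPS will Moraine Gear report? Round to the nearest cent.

Pre-tax income = $4,084,000 − $1,865,400.00 = $2,218,600.00.
Net income = $2,218,600.00 × (1 − 0.15) = $1,885,810.00.
EPS = $1,885,810.00 ÷ 636,000 = $2.97.

$2.97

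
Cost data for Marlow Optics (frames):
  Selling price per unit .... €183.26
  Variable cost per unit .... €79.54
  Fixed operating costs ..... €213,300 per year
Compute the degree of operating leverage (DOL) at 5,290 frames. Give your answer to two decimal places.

At 5,290 units, contribution = 5,290 × €103.72 = €548,678.80.
Operating income = contribution − fixed costs = €548,678.80 − €213,300 = €335,378.80.
Degree of operating leverage = €548,678.80 / €335,378.80 = 1.6360.

1.64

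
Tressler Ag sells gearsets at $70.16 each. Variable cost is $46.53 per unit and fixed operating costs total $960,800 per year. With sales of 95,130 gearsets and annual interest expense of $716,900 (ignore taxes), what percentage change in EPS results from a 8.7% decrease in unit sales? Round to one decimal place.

-34.3%

At 95,130 units, contribution = 95,130 × $23.63 = $2,247,921.90.
Operating income = contribution − fixed costs = $2,247,921.90 − $960,800 = $1,287,121.90.
After interest of $716,900.00, pre-tax earnings = $570,221.90.
DCL = total CM / (EBIT − I) = $2,247,921.90 / $570,221.90 = 3.9422.
%ΔEPS = DCL × %ΔSales = 3.9422 × -8.7% = -34.3%.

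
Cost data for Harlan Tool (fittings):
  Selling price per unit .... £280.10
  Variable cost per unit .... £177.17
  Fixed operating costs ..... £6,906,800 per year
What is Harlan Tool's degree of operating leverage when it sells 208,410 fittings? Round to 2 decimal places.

Contribution at this volume is 208,410 × £102.93 = £21,451,641.30.
EBIT = £21,451,641.30 − £6,906,800 = £14,544,841.30.
So DOL = total CM / EBIT = £21,451,641.30 / £14,544,841.30 = 1.4749.

1.47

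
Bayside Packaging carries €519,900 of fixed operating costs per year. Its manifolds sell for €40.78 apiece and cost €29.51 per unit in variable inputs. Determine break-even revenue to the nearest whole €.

CM per unit = €40.78 − €29.51 = €11.27; CM ratio = €11.27 / €40.78 = 0.2764.
Break-even sales = FC ÷ CM ratio = €519,900 × €40.78 / €11.27 = €1,881,235.

€1,881,235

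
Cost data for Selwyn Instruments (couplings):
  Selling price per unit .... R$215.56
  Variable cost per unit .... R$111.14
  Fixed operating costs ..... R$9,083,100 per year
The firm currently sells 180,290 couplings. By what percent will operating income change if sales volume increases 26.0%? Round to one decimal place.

Total contribution margin = 180,290 × R$104.42 = R$18,825,881.80.
Operating income = contribution − fixed costs = R$18,825,881.80 − R$9,083,100 = R$9,742,781.80.
Degree of operating leverage = R$18,825,881.80 / R$9,742,781.80 = 1.9323.
%ΔEBIT = DOL × %ΔSales = 1.9323 × +26.0% = +50.2%.

+50.2%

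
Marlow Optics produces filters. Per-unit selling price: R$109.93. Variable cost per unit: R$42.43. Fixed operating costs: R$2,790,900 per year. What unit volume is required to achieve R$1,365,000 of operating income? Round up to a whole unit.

61,569 filters

Contribution margin per unit = R$109.93 − R$42.43 = R$67.50.
Units = (FC + target) / CM = (R$2,790,900 + R$1,365,000) / R$67.50 = 61,568.89, so 61,569 filters.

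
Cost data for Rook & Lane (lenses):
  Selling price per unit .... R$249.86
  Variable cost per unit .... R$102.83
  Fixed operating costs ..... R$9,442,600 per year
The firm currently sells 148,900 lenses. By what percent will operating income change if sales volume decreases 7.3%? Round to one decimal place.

Total contribution margin = 148,900 × R$147.03 = R$21,892,767.00.
Operating income = contribution − fixed costs = R$21,892,767.00 − R$9,442,600 = R$12,450,167.00.
Degree of operating leverage = R$21,892,767.00 / R$12,450,167.00 = 1.7584.
So EBIT moves 1.7584 × (-7.3%) = -12.8%.

-12.8%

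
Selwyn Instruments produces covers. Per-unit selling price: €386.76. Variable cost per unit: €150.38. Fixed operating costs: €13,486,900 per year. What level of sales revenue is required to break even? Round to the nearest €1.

CM per unit = €386.76 − €150.38 = €236.38; CM ratio = €236.38 / €386.76 = 0.6112.
Break-even revenue = fixed costs × price ÷ CM = €13,486,900 × €386.76 ÷ €236.38 = €22,066,983.

€22,066,983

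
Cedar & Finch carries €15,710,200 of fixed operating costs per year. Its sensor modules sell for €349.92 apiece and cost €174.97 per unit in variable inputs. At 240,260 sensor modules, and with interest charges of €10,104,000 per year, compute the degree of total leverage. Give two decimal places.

Total contribution margin = 240,260 × €174.95 = €42,033,487.00.
Subtracting fixed costs: EBIT = €42,033,487.00 − €15,710,200 = €26,323,287.00. Interest = €10,104,000.00.
DOL = €42,033,487.00 ÷ €26,323,287.00 = 1.5968; DFL = €26,323,287.00 ÷ €16,219,287.00 = 1.6230.
DCL = DOL × DFL = 1.5968 × 1.6230 = 2.5916.

2.59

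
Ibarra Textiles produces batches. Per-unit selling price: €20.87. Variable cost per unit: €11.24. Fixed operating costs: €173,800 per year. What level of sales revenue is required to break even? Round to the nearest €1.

€376,657

Contribution margin per unit = €20.87 − €11.24 = €9.63, a CM ratio of €9.63 ÷ €20.87 = 0.4614.
Break-even sales = FC ÷ CM ratio = €173,800 × €20.87 / €9.63 = €376,657.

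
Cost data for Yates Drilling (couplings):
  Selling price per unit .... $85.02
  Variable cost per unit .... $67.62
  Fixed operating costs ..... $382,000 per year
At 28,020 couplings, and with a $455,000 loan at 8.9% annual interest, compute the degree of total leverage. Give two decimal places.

7.49

Contribution at this volume is 28,020 × $17.40 = $487,548.00.
Subtracting fixed costs: EBIT = $487,548.00 − $382,000 = $105,548.00. Interest = $40,495.00.
DOL = $487,548.00 ÷ $105,548.00 = 4.6192; DFL = $105,548.00 ÷ $65,053.00 = 1.6225.
Combined leverage = 4.6192 × 1.6225 = 7.4947.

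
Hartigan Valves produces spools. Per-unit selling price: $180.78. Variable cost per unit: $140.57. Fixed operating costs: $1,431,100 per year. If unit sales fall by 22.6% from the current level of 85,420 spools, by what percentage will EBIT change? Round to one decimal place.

-38.7%

Contribution at this volume is 85,420 × $40.21 = $3,434,738.20.
Operating income = contribution − fixed costs = $3,434,738.20 − $1,431,100 = $2,003,638.20.
So DOL = total CM / EBIT = $3,434,738.20 / $2,003,638.20 = 1.7143.
Operating income changes by 1.7143 × -22.6% = -38.7%.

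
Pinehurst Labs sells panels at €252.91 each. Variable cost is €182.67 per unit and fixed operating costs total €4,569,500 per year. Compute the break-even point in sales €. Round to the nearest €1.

CM per unit = €252.91 − €182.67 = €70.24; CM ratio = €70.24 / €252.91 = 0.2777.
Break-even revenue = fixed costs × price ÷ CM = €4,569,500 × €252.91 ÷ €70.24 = €16,453,193.

€16,453,193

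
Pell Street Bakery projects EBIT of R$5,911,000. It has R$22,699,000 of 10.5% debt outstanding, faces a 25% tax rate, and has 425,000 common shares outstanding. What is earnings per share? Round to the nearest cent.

Interest = R$2,383,395.00, so EBT = R$5,911,000 − R$2,383,395.00 = R$3,527,605.00.
Net income = R$3,527,605.00 × (1 − 0.25) = R$2,645,703.75.
Per share: R$2,645,703.75 / 425,000 shares = R$6.23.

R$6.23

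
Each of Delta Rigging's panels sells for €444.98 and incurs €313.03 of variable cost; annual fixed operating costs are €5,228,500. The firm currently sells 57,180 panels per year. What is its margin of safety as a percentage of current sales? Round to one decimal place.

Unit CM = price − variable cost = €444.98 − €313.03 = €131.95. Break-even units = €5,228,500 ÷ €131.95 = 39,624.86; break-even revenue = 39,624.86 × €444.98 = €17,632,269.27.
Actual sales revenue = 57,180 × €444.98 = €25,443,956.40.
Margin of safety = (€25,443,956.40 − €17,632,269.27) ÷ €25,443,956.40 = 30.7%.

30.7%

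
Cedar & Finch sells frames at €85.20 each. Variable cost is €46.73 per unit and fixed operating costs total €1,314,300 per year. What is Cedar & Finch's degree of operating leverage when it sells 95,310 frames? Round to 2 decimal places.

1.56

Contribution at this volume is 95,310 × €38.47 = €3,666,575.70.
Operating income = contribution − fixed costs = €3,666,575.70 − €1,314,300 = €2,352,275.70.
Degree of operating leverage = €3,666,575.70 / €2,352,275.70 = 1.5587.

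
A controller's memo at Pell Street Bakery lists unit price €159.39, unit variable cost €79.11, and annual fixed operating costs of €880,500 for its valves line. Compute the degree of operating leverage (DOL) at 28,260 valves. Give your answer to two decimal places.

Contribution at this volume is 28,260 × €80.28 = €2,268,712.80.
EBIT = €2,268,712.80 − €880,500 = €1,388,212.80.
Degree of operating leverage = €2,268,712.80 / €1,388,212.80 = 1.6343.

1.63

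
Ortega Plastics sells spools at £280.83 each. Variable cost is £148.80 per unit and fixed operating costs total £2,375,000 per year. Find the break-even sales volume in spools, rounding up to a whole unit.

Contribution margin per unit = £280.83 − £148.80 = £132.03.
Break-even Q = £2,375,000 / £132.03 = 17,988.34 → 17,989 spools.

17,989 spools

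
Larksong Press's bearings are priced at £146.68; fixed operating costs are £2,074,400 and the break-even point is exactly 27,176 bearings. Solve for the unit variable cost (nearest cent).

Contribution per unit must be FC / Q = £2,074,400 / 27,176 = £76.3321.
Hence VC = price − CM = £146.68 − £76.3321 = £70.35.

£70.35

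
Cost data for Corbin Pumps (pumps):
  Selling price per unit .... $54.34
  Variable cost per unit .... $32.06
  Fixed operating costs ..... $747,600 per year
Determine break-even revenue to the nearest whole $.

$1,823,366

CM per unit = $54.34 − $32.06 = $22.28; CM ratio = $22.28 / $54.34 = 0.4100.
Break-even sales = FC ÷ CM ratio = $747,600 × $54.34 / $22.28 = $1,823,366.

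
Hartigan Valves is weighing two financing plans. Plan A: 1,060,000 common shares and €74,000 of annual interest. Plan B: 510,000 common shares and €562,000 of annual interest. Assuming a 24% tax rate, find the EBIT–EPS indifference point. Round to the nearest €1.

At indifference, (EBIT − 74,000)(1 − t)/1,060,000 = (EBIT − 562,000)(1 − t)/510,000.
Cancelling (1 − t) and cross-multiplying: 510,000·(EBIT − 74,000) = 1,060,000·(EBIT − 562,000).
Solving, EBIT = (562,000·1,060,000 − 74,000·510,000) / (1,060,000 − 510,000) = 557,980,000,000 / 550,000 = 1,014,509.09.

€1,014,509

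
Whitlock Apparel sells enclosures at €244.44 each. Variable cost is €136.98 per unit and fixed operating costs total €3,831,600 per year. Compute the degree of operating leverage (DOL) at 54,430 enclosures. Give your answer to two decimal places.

Total contribution margin = 54,430 × €107.46 = €5,849,047.80.
EBIT = €5,849,047.80 − €3,831,600 = €2,017,447.80.
DOL = contribution ÷ EBIT = €5,849,047.80 ÷ €2,017,447.80 = 2.8992.

2.90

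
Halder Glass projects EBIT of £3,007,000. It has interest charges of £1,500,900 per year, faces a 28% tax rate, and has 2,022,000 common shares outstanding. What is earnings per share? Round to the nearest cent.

£0.54

Pre-tax income = £3,007,000 − £1,500,900.00 = £1,506,100.00.
Net income = £1,506,100.00 × (1 − 0.28) = £1,084,392.00.
EPS = £1,084,392.00 ÷ 2,022,000 = £0.54.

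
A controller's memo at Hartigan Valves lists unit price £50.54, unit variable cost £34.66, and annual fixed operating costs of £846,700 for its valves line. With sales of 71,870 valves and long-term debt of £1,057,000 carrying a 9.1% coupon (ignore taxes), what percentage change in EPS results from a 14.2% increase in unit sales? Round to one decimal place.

+81.7%

Contribution at this volume is 71,870 × £15.88 = £1,141,295.60.
Operating income = contribution − fixed costs = £1,141,295.60 − £846,700 = £294,595.60.
After interest of £96,187.00, pre-tax earnings = £198,408.60.
Degree of combined leverage = contribution ÷ (EBIT − I) = £1,141,295.60 ÷ £198,408.60 = 5.7522.
EPS therefore changes by 5.7522 × (+14.2%) = +81.7%.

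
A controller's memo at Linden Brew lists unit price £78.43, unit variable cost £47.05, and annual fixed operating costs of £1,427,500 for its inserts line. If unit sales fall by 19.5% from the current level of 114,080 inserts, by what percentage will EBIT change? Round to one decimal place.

At 114,080 units, contribution = 114,080 × £31.38 = £3,579,830.40.
Operating income = contribution − fixed costs = £3,579,830.40 − £1,427,500 = £2,152,330.40.
DOL = contribution ÷ EBIT = £3,579,830.40 ÷ £2,152,330.40 = 1.6632.
Operating income changes by 1.6632 × -19.5% = -32.4%.

-32.4%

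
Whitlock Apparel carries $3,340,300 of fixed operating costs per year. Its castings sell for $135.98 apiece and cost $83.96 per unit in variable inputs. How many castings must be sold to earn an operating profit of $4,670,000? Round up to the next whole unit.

153,986 castings

Contribution margin per unit = $135.98 − $83.96 = $52.02.
Units = (FC + target) / CM = ($3,340,300 + $4,670,000) / $52.02 = 153,985.01, so 153,986 castings.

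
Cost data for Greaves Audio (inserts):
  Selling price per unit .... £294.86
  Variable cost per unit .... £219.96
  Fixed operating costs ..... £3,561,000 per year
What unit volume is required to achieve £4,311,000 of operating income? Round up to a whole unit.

105,101 inserts

Contribution margin per unit = £294.86 − £219.96 = £74.90.
Required volume = (fixed costs + target profit) ÷ CM = (£3,561,000 + £4,311,000) ÷ £74.90 = 105,100.13, so 105,101 inserts.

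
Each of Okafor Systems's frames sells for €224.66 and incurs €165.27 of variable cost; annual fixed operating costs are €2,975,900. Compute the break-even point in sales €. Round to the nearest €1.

Contribution margin per unit = €224.66 − €165.27 = €59.39, a CM ratio of €59.39 ÷ €224.66 = 0.2644.
Break-even revenue = fixed costs × price ÷ CM = €2,975,900 × €224.66 ÷ €59.39 = €11,257,210.

€11,257,210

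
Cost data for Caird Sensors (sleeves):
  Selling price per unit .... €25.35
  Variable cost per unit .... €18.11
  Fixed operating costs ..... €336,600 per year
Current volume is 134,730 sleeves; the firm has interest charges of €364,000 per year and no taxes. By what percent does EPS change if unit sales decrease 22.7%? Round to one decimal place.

Total contribution margin = 134,730 × €7.24 = €975,445.20.
Operating income = contribution − fixed costs = €975,445.20 − €336,600 = €638,845.20.
Interest = €364,000.00, so EBIT − I = €274,845.20.
Degree of combined leverage = contribution ÷ (EBIT − I) = €975,445.20 ÷ €274,845.20 = 3.5491.
%ΔEPS = DCL × %ΔSales = 3.5491 × -22.7% = -80.6%.

-80.6%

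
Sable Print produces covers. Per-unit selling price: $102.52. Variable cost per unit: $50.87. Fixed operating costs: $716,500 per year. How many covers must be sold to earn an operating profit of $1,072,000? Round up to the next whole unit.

34,628 covers

Contribution margin per unit = $102.52 − $50.87 = $51.65.
Units = (FC + target) / CM = ($716,500 + $1,072,000) / $51.65 = 34,627.30, so 34,628 covers.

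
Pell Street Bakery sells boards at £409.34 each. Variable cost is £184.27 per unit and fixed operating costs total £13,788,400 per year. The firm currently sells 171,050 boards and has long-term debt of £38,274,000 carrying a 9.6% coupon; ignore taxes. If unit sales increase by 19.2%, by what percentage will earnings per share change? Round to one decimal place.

Total contribution margin = 171,050 × £225.07 = £38,498,223.50.
Subtracting fixed costs: EBIT = £38,498,223.50 − £13,788,400 = £24,709,823.50.
Interest = £3,674,304.00, so EBIT − I = £21,035,519.50.
DCL = total CM / (EBIT − I) = £38,498,223.50 / £21,035,519.50 = 1.8302.
%ΔEPS = DCL × %ΔSales = 1.8302 × +19.2% = +35.1%.

+35.1%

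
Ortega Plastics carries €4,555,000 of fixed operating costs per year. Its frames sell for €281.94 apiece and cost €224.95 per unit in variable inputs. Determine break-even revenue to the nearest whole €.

Contribution margin per unit = €281.94 − €224.95 = €56.99, a CM ratio of €56.99 ÷ €281.94 = 0.2021.
Break-even revenue = fixed costs × price ÷ CM = €4,555,000 × €281.94 ÷ €56.99 = €22,534,422.

€22,534,422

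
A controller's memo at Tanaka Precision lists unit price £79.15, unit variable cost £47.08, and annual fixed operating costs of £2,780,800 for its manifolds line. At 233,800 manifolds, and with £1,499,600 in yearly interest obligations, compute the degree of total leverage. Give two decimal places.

2.33

At 233,800 units, contribution = 233,800 × £32.07 = £7,497,966.00.
Operating income = contribution − fixed costs = £7,497,966.00 − £2,780,800 = £4,717,166.00. Interest = £1,499,600.00.
DOL = £7,497,966.00 ÷ £4,717,166.00 = 1.5895; DFL = £4,717,166.00 ÷ £3,217,566.00 = 1.4661.
Combined leverage = 1.5895 × 1.4661 = 2.3304.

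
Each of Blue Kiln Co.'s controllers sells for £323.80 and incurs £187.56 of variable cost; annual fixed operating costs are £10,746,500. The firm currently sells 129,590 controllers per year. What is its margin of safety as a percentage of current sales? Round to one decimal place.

39.1%

Unit CM = price − variable cost = £323.80 − £187.56 = £136.24. Break-even units = £10,746,500 ÷ £136.24 = 78,879.18; break-even revenue = 78,879.18 × £323.80 = £25,541,079.71.
Current sales = 129,590 × £323.80 = £41,961,242.00.
Margin of safety = (£41,961,242.00 − £25,541,079.71) ÷ £41,961,242.00 = 39.1%.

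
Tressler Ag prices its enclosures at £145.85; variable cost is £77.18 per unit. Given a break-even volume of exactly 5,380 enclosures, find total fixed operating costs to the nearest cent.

Each unit contributes £145.85 − £77.18 = £68.67.
Fixed costs = break-even units × CM = 5,380 × £68.67 = £369,444.60.

£369,444.60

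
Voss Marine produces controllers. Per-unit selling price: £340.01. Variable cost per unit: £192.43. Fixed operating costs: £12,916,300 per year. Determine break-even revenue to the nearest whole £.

CM per unit = £340.01 − £192.43 = £147.58; CM ratio = £147.58 / £340.01 = 0.4340.
Break-even revenue = fixed costs × price ÷ CM = £12,916,300 × £340.01 ÷ £147.58 = £29,757,902.

£29,757,902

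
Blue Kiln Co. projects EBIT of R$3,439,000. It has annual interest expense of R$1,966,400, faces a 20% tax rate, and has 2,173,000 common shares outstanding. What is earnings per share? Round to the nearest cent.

Interest = R$1,966,400.00, so EBT = R$3,439,000 − R$1,966,400.00 = R$1,472,600.00.
Net income = R$1,472,600.00 × (1 − 0.20) = R$1,178,080.00.
Per share: R$1,178,080.00 / 2,173,000 shares = R$0.54.

R$0.54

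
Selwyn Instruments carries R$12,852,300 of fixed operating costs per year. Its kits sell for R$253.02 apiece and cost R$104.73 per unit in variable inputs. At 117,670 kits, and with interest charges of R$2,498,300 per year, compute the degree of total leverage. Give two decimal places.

8.31

At 117,670 units, contribution = 117,670 × R$148.29 = R$17,449,284.30.
EBIT = R$17,449,284.30 − R$12,852,300 = R$4,596,984.30. Interest = R$2,498,300.00, so EBIT − I = R$2,098,684.30.
DCL = contribution ÷ (EBIT − I) = R$17,449,284.30 ÷ R$2,098,684.30 = 8.3144.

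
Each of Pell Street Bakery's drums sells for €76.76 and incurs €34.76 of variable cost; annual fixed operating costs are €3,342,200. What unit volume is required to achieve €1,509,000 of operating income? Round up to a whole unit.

Unit CM = price − variable cost = €76.76 − €34.76 = €42.00.
Required volume = (fixed costs + target profit) ÷ CM = (€3,342,200 + €1,509,000) ÷ €42.00 = 115,504.76, so 115,505 drums.

115,505 drums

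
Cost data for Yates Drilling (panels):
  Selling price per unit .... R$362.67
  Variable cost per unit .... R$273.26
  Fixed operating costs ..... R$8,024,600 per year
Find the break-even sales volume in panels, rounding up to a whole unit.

89,751 panels

Unit CM = price − variable cost = R$362.67 − R$273.26 = R$89.41.
Units to break even: R$8,024,600 ÷ R$89.41 = 89,750.59, rounded up to 89,751.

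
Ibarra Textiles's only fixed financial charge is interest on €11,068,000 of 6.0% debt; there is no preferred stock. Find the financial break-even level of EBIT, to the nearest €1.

Annual interest = 6.0% × €11,068,000 = €664,080.00.
Without preferred stock the financial break-even is simply EBIT = interest = €664,080.00.

€664,080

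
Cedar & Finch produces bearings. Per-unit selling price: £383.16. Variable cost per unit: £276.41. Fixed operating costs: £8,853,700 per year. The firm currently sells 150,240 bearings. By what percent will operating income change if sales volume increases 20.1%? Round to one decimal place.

+44.9%

Contribution at this volume is 150,240 × £106.75 = £16,038,120.00.
EBIT = £16,038,120.00 − £8,853,700 = £7,184,420.00.
DOL = contribution ÷ EBIT = £16,038,120.00 ÷ £7,184,420.00 = 2.2323.
%ΔEBIT = DOL × %ΔSales = 2.2323 × +20.1% = +44.9%.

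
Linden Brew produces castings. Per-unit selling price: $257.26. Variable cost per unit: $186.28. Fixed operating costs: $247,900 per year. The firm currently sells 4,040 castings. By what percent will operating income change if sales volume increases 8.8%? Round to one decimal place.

+64.9%

Contribution at this volume is 4,040 × $70.98 = $286,759.20.
EBIT = $286,759.20 − $247,900 = $38,859.20.
Degree of operating leverage = $286,759.20 / $38,859.20 = 7.3794.
Operating income changes by 7.3794 × +8.8% = +64.9%.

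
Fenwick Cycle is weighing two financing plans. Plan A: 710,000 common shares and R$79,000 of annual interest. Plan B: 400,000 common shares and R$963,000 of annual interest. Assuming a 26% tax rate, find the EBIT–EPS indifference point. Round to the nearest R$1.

R$2,103,645

At indifference, (EBIT − 79,000)(1 − t)/710,000 = (EBIT − 963,000)(1 − t)/400,000.
The (1 − t) factor cancels: (EBIT − 79,000) × 400,000 = (EBIT − 963,000) × 710,000.
Solving, EBIT = (963,000·710,000 − 79,000·400,000) / (710,000 − 400,000) = 652,130,000,000 / 310,000 = 2,103,645.16.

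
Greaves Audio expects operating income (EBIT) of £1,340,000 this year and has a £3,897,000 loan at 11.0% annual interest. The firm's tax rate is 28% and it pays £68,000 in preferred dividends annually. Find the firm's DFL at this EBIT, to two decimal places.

Annual interest charges come to £428,670.00.
Preferred dividends grossed up pre-tax: £68,000 / (1 − 0.28) = £94,444.44.
DFL = EBIT ÷ [EBIT − I − D_p/(1−t)] = £1,340,000 ÷ [£1,340,000 − £428,670.00 − £94,444.44] = £1,340,000 ÷ £816,885.56 = 1.6404.

1.64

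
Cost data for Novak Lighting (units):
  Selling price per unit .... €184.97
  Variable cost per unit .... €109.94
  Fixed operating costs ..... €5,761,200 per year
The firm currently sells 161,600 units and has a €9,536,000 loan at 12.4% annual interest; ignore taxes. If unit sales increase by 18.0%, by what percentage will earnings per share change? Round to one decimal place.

+42.1%

Contribution at this volume is 161,600 × €75.03 = €12,124,848.00.
Subtracting fixed costs: EBIT = €12,124,848.00 − €5,761,200 = €6,363,648.00.
After interest of €1,182,464.00, pre-tax earnings = €5,181,184.00.
DCL = total CM / (EBIT − I) = €12,124,848.00 / €5,181,184.00 = 2.3402.
%ΔEPS = DCL × %ΔSales = 2.3402 × +18.0% = +42.1%.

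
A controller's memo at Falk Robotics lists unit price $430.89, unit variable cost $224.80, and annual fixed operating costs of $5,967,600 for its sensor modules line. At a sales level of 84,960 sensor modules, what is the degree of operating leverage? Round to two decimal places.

Total contribution margin = 84,960 × $206.09 = $17,509,406.40.
Operating income = contribution − fixed costs = $17,509,406.40 − $5,967,600 = $11,541,806.40.
Degree of operating leverage = $17,509,406.40 / $11,541,806.40 = 1.5170.

1.52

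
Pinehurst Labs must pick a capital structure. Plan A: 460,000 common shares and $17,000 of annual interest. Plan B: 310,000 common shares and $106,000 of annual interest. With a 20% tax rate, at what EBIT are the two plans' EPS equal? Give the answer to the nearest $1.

$289,933

At indifference, (EBIT − 17,000)(1 − t)/460,000 = (EBIT − 106,000)(1 − t)/310,000.
The (1 − t) factor cancels: (EBIT − 17,000) × 310,000 = (EBIT − 106,000) × 460,000.
EBIT × (460,000 − 310,000) = 106,000 × 460,000 − 17,000 × 310,000 = 43,490,000,000, so EBIT = 43,490,000,000 ÷ 150,000 = 289,933.33.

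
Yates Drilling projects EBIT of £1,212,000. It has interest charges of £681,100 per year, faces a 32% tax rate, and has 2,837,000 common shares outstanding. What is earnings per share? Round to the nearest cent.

Interest = £681,100.00, so EBT = £1,212,000 − £681,100.00 = £530,900.00.
Net income = £530,900.00 × (1 − 0.32) = £361,012.00.
Per share: £361,012.00 / 2,837,000 shares = £0.13.

£0.13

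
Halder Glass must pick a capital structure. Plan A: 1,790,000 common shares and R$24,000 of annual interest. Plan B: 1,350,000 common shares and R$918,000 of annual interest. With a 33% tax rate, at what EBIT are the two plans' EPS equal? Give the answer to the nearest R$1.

Set EPS_A = EPS_B: (EBIT − R$24,000)(1 − 0.33) ÷ 1,790,000 = (EBIT − R$918,000)(1 − 0.33) ÷ 1,350,000.
The (1 − t) factor cancels: (EBIT − 24,000) × 1,350,000 = (EBIT − 918,000) × 1,790,000.
Solving, EBIT = (918,000·1,790,000 − 24,000·1,350,000) / (1,790,000 − 1,350,000) = 1,610,820,000,000 / 440,000 = 3,660,954.55.

R$3,660,955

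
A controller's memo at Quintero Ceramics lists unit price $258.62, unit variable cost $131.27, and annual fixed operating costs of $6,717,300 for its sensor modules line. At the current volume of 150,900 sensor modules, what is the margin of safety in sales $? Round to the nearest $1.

$25,384,391

Unit CM = price − variable cost = $258.62 − $131.27 = $127.35. Break-even units = $6,717,300 ÷ $127.35 = 52,746.76; break-even revenue = 52,746.76 × $258.62 = $13,641,367.30.
Actual sales revenue = 150,900 × $258.62 = $39,025,758.00.
Margin of safety = $39,025,758.00 − $13,641,367.30 = $25,384,391.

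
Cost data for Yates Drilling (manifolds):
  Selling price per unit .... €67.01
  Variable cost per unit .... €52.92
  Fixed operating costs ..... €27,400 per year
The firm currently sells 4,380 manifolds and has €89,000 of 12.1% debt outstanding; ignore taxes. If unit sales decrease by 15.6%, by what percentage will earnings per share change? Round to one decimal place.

-40.9%

Total contribution margin = 4,380 × €14.09 = €61,714.20.
Operating income = contribution − fixed costs = €61,714.20 − €27,400 = €34,314.20.
After interest of €10,769.00, pre-tax earnings = €23,545.20.
Degree of combined leverage = contribution ÷ (EBIT − I) = €61,714.20 ÷ €23,545.20 = 2.6211.
EPS therefore changes by 2.6211 × (-15.6%) = -40.9%.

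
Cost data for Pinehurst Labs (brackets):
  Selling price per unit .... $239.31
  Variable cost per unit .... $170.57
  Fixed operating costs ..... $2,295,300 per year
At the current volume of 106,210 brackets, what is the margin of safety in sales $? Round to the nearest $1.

$17,426,306

Each unit contributes $239.31 − $170.57 = $68.74. Break-even units = $2,295,300 ÷ $68.74 = 33,391.04; break-even revenue = 33,391.04 × $239.31 = $7,990,809.47.
Actual sales revenue = 106,210 × $239.31 = $25,417,115.10.
Margin of safety = $25,417,115.10 − $7,990,809.47 = $17,426,306.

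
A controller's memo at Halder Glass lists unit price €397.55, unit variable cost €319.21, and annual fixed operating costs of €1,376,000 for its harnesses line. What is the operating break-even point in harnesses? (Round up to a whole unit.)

17,565 harnesses

Each unit contributes €397.55 − €319.21 = €78.34.
Units to break even: €1,376,000 ÷ €78.34 = 17,564.46, rounded up to 17,565.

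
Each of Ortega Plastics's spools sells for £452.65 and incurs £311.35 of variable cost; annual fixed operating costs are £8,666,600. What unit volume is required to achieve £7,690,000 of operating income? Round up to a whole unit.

Contribution margin per unit = £452.65 − £311.35 = £141.30.
Units = (FC + target) / CM = (£8,666,600 + £7,690,000) / £141.30 = 115,757.96, so 115,758 spools.

115,758 spools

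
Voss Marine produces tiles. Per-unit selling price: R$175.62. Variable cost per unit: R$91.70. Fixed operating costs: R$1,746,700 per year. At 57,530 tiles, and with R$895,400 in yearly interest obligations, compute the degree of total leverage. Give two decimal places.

Contribution at this volume is 57,530 × R$83.92 = R$4,827,917.60.
EBIT = R$4,827,917.60 − R$1,746,700 = R$3,081,217.60. Interest = R$895,400.00, so EBIT − I = R$2,185,817.60.
DCL = contribution ÷ (EBIT − I) = R$4,827,917.60 ÷ R$2,185,817.60 = 2.2087.

2.21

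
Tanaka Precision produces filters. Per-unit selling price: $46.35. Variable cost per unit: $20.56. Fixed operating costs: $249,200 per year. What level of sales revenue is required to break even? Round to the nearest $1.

CM per unit = $46.35 − $20.56 = $25.79; CM ratio = $25.79 / $46.35 = 0.5564.
Break-even sales = FC ÷ CM ratio = $249,200 × $46.35 / $25.79 = $447,864.

$447,864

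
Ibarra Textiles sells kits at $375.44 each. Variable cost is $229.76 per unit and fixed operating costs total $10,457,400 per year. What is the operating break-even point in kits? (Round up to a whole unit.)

Unit CM = price − variable cost = $375.44 − $229.76 = $145.68.
Break-even volume = fixed costs ÷ CM per unit = $10,457,400 ÷ $145.68 = 71,783.36, so 71,784 kits.

71,784 kits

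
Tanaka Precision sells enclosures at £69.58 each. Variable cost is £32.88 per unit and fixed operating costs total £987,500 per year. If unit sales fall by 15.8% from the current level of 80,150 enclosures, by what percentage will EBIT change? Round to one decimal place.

At 80,150 units, contribution = 80,150 × £36.70 = £2,941,505.00.
Subtracting fixed costs: EBIT = £2,941,505.00 − £987,500 = £1,954,005.00.
DOL = contribution ÷ EBIT = £2,941,505.00 ÷ £1,954,005.00 = 1.5054.
%ΔEBIT = DOL × %ΔSales = 1.5054 × -15.8% = -23.8%.

-23.8%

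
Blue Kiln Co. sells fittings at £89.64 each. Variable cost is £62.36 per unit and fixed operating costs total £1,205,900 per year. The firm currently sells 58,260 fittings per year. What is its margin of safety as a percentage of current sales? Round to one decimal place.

Each unit contributes £89.64 − £62.36 = £27.28. Break-even units = £1,205,900 ÷ £27.28 = 44,204.55; break-even revenue = 44,204.55 × £89.64 = £3,962,495.45.
Actual sales revenue = 58,260 × £89.64 = £5,222,426.40.
Margin of safety = (£5,222,426.40 − £3,962,495.45) ÷ £5,222,426.40 = 24.1%.

24.1%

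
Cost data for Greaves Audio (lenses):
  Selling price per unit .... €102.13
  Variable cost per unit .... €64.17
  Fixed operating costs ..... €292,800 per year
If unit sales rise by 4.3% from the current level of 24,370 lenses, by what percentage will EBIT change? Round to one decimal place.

+6.3%

At 24,370 units, contribution = 24,370 × €37.96 = €925,085.20.
Operating income = contribution − fixed costs = €925,085.20 − €292,800 = €632,285.20.
So DOL = total CM / EBIT = €925,085.20 / €632,285.20 = 1.4631.
%ΔEBIT = DOL × %ΔSales = 1.4631 × +4.3% = +6.3%.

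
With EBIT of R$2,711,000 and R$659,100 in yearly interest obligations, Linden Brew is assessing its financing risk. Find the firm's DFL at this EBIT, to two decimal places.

1.32

Interest = R$659,100.00.
DFL = EBIT ÷ (EBIT − I) = R$2,711,000 ÷ (R$2,711,000 − R$659,100.00) = R$2,711,000 ÷ R$2,051,900.00 = 1.3212.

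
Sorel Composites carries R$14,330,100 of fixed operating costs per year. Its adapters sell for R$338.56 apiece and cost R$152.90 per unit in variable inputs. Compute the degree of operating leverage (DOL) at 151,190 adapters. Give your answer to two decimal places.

Contribution at this volume is 151,190 × R$185.66 = R$28,069,935.40.
Subtracting fixed costs: EBIT = R$28,069,935.40 − R$14,330,100 = R$13,739,835.40.
DOL = contribution ÷ EBIT = R$28,069,935.40 ÷ R$13,739,835.40 = 2.0430.

2.04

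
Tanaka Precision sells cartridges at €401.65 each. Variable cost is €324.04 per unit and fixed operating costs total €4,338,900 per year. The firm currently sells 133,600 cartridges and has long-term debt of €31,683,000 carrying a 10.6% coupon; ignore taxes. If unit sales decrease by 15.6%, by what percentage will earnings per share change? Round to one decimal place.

-60.5%

At 133,600 units, contribution = 133,600 × €77.61 = €10,368,696.00.
Operating income = contribution − fixed costs = €10,368,696.00 − €4,338,900 = €6,029,796.00.
Interest = €3,358,398.00, so EBIT − I = €2,671,398.00.
DCL = total CM / (EBIT − I) = €10,368,696.00 / €2,671,398.00 = 3.8814.
EPS therefore changes by 3.8814 × (-15.6%) = -60.5%.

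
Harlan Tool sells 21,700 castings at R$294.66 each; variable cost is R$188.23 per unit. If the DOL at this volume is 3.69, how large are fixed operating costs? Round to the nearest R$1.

At 21,700 units, contribution = 21,700 × R$106.43 = R$2,309,531.00.
DOL = contribution / EBIT, so EBIT = R$2,309,531.00 / 3.69 = R$625,889.16.
And FC = contribution − EBIT = R$2,309,531.00 − R$625,889.16 = R$1,683,642.

R$1,683,642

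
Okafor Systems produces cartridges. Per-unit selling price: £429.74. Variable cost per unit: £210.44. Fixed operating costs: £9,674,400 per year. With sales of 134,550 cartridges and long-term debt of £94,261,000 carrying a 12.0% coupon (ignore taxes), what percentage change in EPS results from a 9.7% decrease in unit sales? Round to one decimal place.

-33.6%

Total contribution margin = 134,550 × £219.30 = £29,506,815.00.
EBIT = £29,506,815.00 − £9,674,400 = £19,832,415.00.
Interest = £11,311,320.00, so EBIT − I = £8,521,095.00.
DCL = total CM / (EBIT − I) = £29,506,815.00 / £8,521,095.00 = 3.4628.
%ΔEPS = DCL × %ΔSales = 3.4628 × -9.7% = -33.6%.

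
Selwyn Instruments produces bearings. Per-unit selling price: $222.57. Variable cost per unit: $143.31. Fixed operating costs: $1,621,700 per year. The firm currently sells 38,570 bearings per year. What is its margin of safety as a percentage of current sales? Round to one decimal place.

Contribution margin per unit = $222.57 − $143.31 = $79.26. Break-even units = $1,621,700 ÷ $79.26 = 20,460.51; break-even revenue = 20,460.51 × $222.57 = $4,553,895.65.
Actual sales revenue = 38,570 × $222.57 = $8,584,524.90.
Margin of safety = ($8,584,524.90 − $4,553,895.65) ÷ $8,584,524.90 = 47.0%.

47.0%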